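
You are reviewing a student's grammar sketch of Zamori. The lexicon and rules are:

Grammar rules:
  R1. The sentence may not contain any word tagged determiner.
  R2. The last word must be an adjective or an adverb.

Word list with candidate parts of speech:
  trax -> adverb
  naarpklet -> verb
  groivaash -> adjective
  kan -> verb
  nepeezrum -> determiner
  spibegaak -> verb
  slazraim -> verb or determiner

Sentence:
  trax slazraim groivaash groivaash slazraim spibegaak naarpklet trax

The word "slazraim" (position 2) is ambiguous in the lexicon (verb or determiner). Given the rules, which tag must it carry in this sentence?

verb

Candidates per position — 1:trax {adverb}; 2:slazraim {verb,determiner}; 3:groivaash {adjective}; 4:groivaash {adjective}; 5:slazraim {verb,determiner}; 6:spibegaak {verb}; 7:naarpklet {verb}; 8:trax {adverb}.
If word 2 were determiner, no tagging could satisfy rule 1; so word 2 is verb.
If word 5 were determiner, no tagging could satisfy rule 1; so word 5 is verb.
So the tagging must be: adverb verb adjective adjective verb verb verb adverb.
Check: rule 1 ✓; rule 2 ✓.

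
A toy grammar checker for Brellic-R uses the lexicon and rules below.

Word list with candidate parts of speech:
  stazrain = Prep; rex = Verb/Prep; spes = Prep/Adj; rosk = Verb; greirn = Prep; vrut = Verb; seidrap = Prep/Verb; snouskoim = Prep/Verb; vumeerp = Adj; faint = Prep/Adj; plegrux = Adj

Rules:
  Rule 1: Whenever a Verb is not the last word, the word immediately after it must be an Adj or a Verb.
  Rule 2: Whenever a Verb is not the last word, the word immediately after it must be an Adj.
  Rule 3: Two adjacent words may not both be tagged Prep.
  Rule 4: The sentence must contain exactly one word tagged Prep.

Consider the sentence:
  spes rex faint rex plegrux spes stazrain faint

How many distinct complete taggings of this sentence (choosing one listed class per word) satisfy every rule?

1

Candidates per position — 1:spes {Prep,Adj}; 2:rex {Verb,Prep}; 3:faint {Prep,Adj}; 4:rex {Verb,Prep}; 5:plegrux {Adj}; 6:spes {Prep,Adj}; 7:stazrain {Prep}; 8:faint {Prep,Adj}.
There are 64 candidate sequences in total.
The sequences that satisfy every rule: Adj Verb Adj Verb Adj Adj Prep Adj.
Count = 1.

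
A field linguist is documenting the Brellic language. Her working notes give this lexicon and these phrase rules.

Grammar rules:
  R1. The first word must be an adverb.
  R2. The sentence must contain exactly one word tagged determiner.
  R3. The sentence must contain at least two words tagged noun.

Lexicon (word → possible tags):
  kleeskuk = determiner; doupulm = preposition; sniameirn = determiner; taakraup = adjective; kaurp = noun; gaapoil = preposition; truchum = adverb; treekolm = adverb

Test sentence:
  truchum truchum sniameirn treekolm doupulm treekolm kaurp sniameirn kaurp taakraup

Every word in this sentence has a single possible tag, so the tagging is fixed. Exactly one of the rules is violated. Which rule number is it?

Fixed tagging: adverb adverb determiner adverb preposition adverb noun determiner noun adjective.
Checking each rule: R1 ok, R2 fails, R3 ok.
Only rule 2 fails.

2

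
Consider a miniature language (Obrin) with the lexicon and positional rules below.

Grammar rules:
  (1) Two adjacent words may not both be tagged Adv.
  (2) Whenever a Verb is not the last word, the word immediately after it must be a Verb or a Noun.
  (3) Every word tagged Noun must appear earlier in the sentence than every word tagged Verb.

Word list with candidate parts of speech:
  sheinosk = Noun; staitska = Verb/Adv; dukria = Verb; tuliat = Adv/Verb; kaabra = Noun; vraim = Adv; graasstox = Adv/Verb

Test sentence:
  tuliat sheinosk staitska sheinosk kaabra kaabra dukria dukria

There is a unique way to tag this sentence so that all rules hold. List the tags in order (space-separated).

Candidates per position — 1:tuliat {Adv,Verb}; 2:sheinosk {Noun}; 3:staitska {Verb,Adv}; 4:sheinosk {Noun}; 5:kaabra {Noun}; 6:kaabra {Noun}; 7:dukria {Verb}; 8:dukria {Verb}.
If word 1 were Verb, no tagging could satisfy rule 3; so word 1 is Adv.
If word 3 were Verb, no tagging could satisfy rule 3; so word 3 is Adv.
That leaves exactly one tagging: Adv Noun Adv Noun Noun Noun Verb Verb.
Verifying each rule — rule 1 holds; rule 2 holds; rule 3 holds.

Adv Noun Adv Noun Noun Noun Verb Verb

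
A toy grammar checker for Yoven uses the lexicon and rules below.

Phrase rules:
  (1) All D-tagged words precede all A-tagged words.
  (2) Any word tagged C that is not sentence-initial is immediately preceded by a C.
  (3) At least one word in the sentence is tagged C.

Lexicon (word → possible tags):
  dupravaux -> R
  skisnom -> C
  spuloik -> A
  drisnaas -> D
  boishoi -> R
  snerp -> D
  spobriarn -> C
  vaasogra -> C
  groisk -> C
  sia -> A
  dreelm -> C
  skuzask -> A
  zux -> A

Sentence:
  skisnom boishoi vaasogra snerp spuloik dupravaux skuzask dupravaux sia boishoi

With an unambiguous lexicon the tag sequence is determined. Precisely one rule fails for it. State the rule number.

Fixed tagging: C R C D A R A R A R.
Rule check: R1 ok, R2 fails, R3 ok.
Only rule 2 fails.

2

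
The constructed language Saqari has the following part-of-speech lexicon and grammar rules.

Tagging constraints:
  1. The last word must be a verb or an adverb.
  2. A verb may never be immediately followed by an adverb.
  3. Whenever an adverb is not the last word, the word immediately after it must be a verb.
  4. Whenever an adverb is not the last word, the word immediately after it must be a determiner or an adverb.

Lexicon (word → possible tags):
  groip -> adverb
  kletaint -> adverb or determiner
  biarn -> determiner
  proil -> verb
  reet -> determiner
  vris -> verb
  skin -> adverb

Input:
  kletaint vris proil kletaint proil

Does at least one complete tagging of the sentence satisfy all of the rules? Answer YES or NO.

YES

Candidates per position — 1:kletaint {adverb,determiner}; 2:vris {verb}; 3:proil {verb}; 4:kletaint {adverb,determiner}; 5:proil {verb}.
One satisfying assignment: determiner verb verb determiner verb.
Verifying each rule — rule 1 ok; rule 2 ok; rule 3 ok; rule 4 ok.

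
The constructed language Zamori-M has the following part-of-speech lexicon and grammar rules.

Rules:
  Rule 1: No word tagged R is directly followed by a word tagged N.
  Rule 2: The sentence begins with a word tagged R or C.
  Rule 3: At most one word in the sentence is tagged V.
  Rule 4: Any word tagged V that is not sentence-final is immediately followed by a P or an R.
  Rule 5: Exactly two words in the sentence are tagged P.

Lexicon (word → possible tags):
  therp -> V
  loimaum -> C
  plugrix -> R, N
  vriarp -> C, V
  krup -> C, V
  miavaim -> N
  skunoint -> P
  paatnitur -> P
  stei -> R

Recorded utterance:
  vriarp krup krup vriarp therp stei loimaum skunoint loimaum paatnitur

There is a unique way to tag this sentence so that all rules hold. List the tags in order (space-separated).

C C C C V R C P C P

Candidates per position — 1:vriarp {C,V}; 2:krup {C,V}; 3:krup {C,V}; 4:vriarp {C,V}; 5:therp {V}; 6:stei {R}; 7:loimaum {C}; 8:skunoint {P}; 9:loimaum {C}; 10:paatnitur {P}.
Position 1: V is ruled out by rule 2; that leaves C.
Position 2: V is ruled out by rule 3; that leaves C.
Position 3: V is ruled out by rule 3; that leaves C.
Position 4: V is ruled out by rule 3; that leaves C.
That leaves exactly one tagging: C C C C V R C P C P.
Verifying each rule — rule 1 ✓; rule 2 ✓; rule 3 ✓; rule 4 ✓; rule 5 ✓.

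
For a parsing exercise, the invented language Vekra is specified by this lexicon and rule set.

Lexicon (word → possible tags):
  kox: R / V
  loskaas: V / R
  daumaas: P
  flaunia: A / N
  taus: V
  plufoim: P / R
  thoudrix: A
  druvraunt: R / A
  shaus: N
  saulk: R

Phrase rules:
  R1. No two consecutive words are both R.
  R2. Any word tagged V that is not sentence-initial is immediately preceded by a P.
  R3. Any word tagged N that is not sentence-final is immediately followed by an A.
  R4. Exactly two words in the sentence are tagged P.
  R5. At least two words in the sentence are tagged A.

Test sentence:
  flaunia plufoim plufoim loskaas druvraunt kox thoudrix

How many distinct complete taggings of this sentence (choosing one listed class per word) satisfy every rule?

Candidates per position — 1:flaunia {A,N}; 2:plufoim {P,R}; 3:plufoim {P,R}; 4:loskaas {V,R}; 5:druvraunt {R,A}; 6:kox {R,V}; 7:thoudrix {A}.
There are 64 candidate sequences in total.
The sequences that satisfy every rule: A P P V A R A; A P P R A R A.
Count = 2.

2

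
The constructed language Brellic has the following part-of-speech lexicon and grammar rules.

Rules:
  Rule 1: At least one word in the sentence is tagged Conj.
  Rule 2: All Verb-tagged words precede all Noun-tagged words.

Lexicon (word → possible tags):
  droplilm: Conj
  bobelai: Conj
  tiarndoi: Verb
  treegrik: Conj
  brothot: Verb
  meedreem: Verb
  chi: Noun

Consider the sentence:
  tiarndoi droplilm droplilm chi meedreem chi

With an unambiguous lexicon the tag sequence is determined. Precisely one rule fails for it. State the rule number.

2

Fixed tagging: Verb Conj Conj Noun Verb Noun.
Rule check: R1 ok, R2 fails.
Only rule 2 fails.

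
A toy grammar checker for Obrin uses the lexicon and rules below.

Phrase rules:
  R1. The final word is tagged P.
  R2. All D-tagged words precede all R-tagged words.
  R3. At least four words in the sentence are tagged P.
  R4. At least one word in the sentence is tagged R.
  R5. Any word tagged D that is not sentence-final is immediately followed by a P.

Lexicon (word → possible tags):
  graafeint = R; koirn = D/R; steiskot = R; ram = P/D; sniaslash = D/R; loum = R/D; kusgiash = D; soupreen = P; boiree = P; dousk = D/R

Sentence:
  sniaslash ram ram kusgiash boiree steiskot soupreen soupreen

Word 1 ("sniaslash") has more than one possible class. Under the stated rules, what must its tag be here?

D

Candidates per position — 1:sniaslash {D,R}; 2:ram {P,D}; 3:ram {P,D}; 4:kusgiash {D}; 5:boiree {P}; 6:steiskot {R}; 7:soupreen {P}; 8:soupreen {P}.
At position 1, choosing R makes rule 2 impossible to satisfy; hence D.
At position 2, choosing D makes rule 5 impossible to satisfy; hence P.
At position 3, choosing D makes rule 5 impossible to satisfy; hence P.
The unique satisfying tagging is: D P P D P R P P.
Checking: rule 1 ok; rule 2 ok; rule 3 ok; rule 4 ok; rule 5 ok.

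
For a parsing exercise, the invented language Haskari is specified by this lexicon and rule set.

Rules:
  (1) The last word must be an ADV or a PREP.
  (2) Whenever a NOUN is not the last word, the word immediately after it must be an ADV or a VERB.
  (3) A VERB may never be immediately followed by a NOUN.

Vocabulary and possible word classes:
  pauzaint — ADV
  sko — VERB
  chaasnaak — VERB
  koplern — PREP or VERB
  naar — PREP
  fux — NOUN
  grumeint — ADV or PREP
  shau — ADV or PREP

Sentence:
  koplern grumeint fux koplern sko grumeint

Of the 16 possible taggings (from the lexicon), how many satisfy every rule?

8

Candidates per position — 1:koplern {PREP,VERB}; 2:grumeint {ADV,PREP}; 3:fux {NOUN}; 4:koplern {PREP,VERB}; 5:sko {VERB}; 6:grumeint {ADV,PREP}.
There are 16 candidate sequences in total.
Checking each against the rules leaves 8 sequences.
Count = 8.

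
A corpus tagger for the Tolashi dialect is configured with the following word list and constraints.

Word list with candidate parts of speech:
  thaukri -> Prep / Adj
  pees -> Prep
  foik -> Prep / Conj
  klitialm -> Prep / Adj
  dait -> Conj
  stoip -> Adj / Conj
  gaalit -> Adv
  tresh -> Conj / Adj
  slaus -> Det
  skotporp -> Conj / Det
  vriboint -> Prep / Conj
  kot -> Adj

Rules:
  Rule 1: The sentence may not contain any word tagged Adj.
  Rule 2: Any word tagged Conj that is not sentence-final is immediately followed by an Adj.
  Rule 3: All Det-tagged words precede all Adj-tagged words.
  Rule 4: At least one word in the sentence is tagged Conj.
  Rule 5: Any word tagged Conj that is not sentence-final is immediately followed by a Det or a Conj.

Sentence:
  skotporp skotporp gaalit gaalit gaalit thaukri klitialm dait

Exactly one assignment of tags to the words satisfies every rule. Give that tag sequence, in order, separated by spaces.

Det Det Adv Adv Adv Prep Prep Conj

Candidates per position — 1:skotporp {Conj,Det}; 2:skotporp {Conj,Det}; 3:gaalit {Adv}; 4:gaalit {Adv}; 5:gaalit {Adv}; 6:thaukri {Prep,Adj}; 7:klitialm {Prep,Adj}; 8:dait {Conj}.
At position 1, choosing Conj makes rule 2 impossible to satisfy; hence Det.
At position 2, choosing Conj makes rule 2 impossible to satisfy; hence Det.
At position 6, choosing Adj makes rule 1 impossible to satisfy; hence Prep.
At position 7, choosing Adj makes rule 1 impossible to satisfy; hence Prep.
That leaves exactly one tagging: Det Det Adv Adv Adv Prep Prep Conj.
Verifying each rule — rule 1 ok; rule 2 ok; rule 3 ok; rule 4 ok; rule 5 ok.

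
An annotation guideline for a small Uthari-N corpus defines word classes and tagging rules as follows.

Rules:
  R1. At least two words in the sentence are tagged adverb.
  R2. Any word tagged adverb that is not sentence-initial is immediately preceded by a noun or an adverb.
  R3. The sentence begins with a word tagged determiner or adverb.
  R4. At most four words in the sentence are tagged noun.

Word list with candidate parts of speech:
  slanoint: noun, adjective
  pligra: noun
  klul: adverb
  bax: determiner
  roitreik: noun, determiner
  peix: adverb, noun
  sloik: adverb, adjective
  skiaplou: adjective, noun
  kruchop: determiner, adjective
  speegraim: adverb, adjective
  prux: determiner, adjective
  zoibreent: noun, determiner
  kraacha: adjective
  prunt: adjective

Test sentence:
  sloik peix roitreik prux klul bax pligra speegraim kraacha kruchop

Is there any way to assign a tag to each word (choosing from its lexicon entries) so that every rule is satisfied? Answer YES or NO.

Candidates per position — 1:sloik {adverb,adjective}; 2:peix {adverb,noun}; 3:roitreik {noun,determiner}; 4:prux {determiner,adjective}; 5:klul {adverb}; 6:bax {determiner}; 7:pligra {noun}; 8:speegraim {adverb,adjective}; 9:kraacha {adjective}; 10:kruchop {determiner,adjective}.
Rule 2 cannot be satisfied by any choice of tags from the lexicon.
So there is no consistent tagging.

NO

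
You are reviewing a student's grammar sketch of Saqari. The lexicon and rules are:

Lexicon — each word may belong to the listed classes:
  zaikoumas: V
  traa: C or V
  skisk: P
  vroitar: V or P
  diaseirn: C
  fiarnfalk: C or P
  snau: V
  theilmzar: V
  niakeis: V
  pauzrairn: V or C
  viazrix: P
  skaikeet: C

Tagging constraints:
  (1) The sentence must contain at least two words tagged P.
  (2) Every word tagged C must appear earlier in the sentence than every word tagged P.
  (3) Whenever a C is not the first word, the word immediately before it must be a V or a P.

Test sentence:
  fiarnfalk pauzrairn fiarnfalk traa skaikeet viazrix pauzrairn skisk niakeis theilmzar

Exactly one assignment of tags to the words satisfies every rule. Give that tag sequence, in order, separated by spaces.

Candidates per position — 1:fiarnfalk {C,P}; 2:pauzrairn {V,C}; 3:fiarnfalk {C,P}; 4:traa {C,V}; 5:skaikeet {C}; 6:viazrix {P}; 7:pauzrairn {V,C}; 8:skisk {P}; 9:niakeis {V}; 10:theilmzar {V}.
If word 1 were P, no tagging could satisfy rule 2; so word 1 is C.
If word 2 were C, no tagging could satisfy rule 3; so word 2 is V.
If word 3 were P, no tagging could satisfy rule 2; so word 3 is C.
If word 4 were C, no tagging could satisfy rule 3; so word 4 is V.
If word 7 were C, no tagging could satisfy rule 2; so word 7 is V.
The only consistent sequence is: C V C V C P V P V V.
Check: rule 1 holds; rule 2 holds; rule 3 holds.

C V C V C P V P V V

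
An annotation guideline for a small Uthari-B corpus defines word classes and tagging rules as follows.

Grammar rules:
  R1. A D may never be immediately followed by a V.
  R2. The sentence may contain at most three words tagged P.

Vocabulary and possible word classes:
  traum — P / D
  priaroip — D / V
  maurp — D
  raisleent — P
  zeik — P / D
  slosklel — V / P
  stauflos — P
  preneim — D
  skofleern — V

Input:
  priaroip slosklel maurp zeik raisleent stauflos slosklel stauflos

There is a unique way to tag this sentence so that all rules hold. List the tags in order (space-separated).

V V D D P P V P

Candidates per position — 1:priaroip {D,V}; 2:slosklel {V,P}; 3:maurp {D}; 4:zeik {P,D}; 5:raisleent {P}; 6:stauflos {P}; 7:slosklel {V,P}; 8:stauflos {P}.
If word 2 were P, no tagging could satisfy rule 2; so word 2 is V.
If word 4 were P, no tagging could satisfy rule 2; so word 4 is D.
If word 7 were P, no tagging could satisfy rule 2; so word 7 is V.
If word 1 were D, no tagging could satisfy rule 1; so word 1 is V.
The unique satisfying tagging is: V V D D P P V P.
Rule-by-rule: rule 1 holds; rule 2 holds.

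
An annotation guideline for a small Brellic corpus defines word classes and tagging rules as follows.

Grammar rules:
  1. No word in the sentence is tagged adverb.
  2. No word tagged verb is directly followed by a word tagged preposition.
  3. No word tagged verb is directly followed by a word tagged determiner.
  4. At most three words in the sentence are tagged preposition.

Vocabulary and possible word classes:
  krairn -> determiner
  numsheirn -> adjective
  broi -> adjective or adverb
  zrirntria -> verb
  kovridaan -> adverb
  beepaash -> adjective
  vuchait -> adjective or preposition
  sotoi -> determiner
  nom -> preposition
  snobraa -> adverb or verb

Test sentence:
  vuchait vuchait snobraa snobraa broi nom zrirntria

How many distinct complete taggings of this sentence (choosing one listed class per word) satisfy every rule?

Candidates per position — 1:vuchait {adjective,preposition}; 2:vuchait {adjective,preposition}; 3:snobraa {adverb,verb}; 4:snobraa {adverb,verb}; 5:broi {adjective,adverb}; 6:nom {preposition}; 7:zrirntria {verb}.
There are 32 candidate sequences in total.
The sequences that satisfy every rule: adjective adjective verb verb adjective preposition verb; adjective preposition verb verb adjective preposition verb; preposition adjective verb verb adjective preposition verb; preposition preposition verb verb adjective preposition verb.
Count = 4.

4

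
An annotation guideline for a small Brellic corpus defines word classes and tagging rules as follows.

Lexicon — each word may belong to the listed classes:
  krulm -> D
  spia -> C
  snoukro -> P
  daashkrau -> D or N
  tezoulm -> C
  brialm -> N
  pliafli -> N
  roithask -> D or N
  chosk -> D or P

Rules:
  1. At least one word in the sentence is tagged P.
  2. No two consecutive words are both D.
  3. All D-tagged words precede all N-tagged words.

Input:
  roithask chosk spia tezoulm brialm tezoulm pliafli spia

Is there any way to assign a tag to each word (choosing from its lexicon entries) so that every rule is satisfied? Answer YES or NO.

Candidates per position — 1:roithask {D,N}; 2:chosk {D,P}; 3:spia {C}; 4:tezoulm {C}; 5:brialm {N}; 6:tezoulm {C}; 7:pliafli {N}; 8:spia {C}.
One satisfying assignment: D P C C N C N C.
Rule-by-rule: rule 1 ok; rule 2 ok; rule 3 ok.

YES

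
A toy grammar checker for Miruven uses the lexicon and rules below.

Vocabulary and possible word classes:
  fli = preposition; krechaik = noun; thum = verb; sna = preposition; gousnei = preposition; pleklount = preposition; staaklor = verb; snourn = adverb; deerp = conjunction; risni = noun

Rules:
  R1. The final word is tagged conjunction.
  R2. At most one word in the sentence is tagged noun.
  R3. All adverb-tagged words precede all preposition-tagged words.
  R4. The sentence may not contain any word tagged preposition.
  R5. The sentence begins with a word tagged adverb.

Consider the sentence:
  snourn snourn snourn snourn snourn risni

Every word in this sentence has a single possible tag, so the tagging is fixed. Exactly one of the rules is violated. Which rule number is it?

1

Fixed tagging: adverb adverb adverb adverb adverb noun.
Rule check: R1 fails, R2 ok, R3 ok, R4 ok, R5 ok.
Only rule 1 fails.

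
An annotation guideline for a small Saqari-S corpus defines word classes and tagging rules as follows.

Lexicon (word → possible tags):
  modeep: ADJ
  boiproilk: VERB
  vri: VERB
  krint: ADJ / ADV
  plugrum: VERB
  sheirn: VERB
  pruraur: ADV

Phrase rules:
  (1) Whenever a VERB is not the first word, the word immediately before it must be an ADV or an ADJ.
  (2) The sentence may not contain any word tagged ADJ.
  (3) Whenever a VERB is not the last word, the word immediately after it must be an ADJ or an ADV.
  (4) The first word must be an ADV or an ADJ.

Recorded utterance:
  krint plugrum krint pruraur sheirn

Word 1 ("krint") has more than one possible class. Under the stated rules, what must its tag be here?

ADV

Candidates per position — 1:krint {ADJ,ADV}; 2:plugrum {VERB}; 3:krint {ADJ,ADV}; 4:pruraur {ADV}; 5:sheirn {VERB}.
Position 1: tagging it ADJ would leave rule 2 unsatisfiable, so it must be ADV.
Position 3: tagging it ADJ would leave rule 2 unsatisfiable, so it must be ADV.
That leaves exactly one tagging: ADV VERB ADV ADV VERB.
Rule-by-rule: rule 1 ok; rule 2 ok; rule 3 ok; rule 4 ok.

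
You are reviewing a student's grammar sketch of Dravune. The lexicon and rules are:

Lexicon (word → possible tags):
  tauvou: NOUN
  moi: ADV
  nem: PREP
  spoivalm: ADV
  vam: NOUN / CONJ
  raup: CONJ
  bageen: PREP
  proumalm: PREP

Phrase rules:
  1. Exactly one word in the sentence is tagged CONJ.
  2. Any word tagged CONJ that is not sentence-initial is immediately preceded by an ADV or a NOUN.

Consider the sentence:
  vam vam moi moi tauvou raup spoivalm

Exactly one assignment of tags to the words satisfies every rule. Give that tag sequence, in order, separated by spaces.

Candidates per position — 1:vam {NOUN,CONJ}; 2:vam {NOUN,CONJ}; 3:moi {ADV}; 4:moi {ADV}; 5:tauvou {NOUN}; 6:raup {CONJ}; 7:spoivalm {ADV}.
Position 1: CONJ is ruled out by rule 1; that leaves NOUN.
Position 2: CONJ is ruled out by rule 1; that leaves NOUN.
The unique satisfying tagging is: NOUN NOUN ADV ADV NOUN CONJ ADV.
Verifying each rule — rule 1 holds; rule 2 holds.

NOUN NOUN ADV ADV NOUN CONJ ADV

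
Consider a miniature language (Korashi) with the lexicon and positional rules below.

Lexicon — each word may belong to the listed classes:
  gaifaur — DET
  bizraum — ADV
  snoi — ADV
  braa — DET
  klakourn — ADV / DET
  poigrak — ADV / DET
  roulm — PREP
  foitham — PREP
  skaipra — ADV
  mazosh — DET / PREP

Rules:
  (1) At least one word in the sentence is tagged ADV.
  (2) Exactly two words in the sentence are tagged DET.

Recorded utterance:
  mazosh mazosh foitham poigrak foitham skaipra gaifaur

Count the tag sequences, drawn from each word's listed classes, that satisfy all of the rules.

3

Candidates per position — 1:mazosh {DET,PREP}; 2:mazosh {DET,PREP}; 3:foitham {PREP}; 4:poigrak {ADV,DET}; 5:foitham {PREP}; 6:skaipra {ADV}; 7:gaifaur {DET}.
There are 8 candidate sequences in total.
The sequences that satisfy every rule: DET PREP PREP ADV PREP ADV DET; PREP DET PREP ADV PREP ADV DET; PREP PREP PREP DET PREP ADV DET.
Count = 3.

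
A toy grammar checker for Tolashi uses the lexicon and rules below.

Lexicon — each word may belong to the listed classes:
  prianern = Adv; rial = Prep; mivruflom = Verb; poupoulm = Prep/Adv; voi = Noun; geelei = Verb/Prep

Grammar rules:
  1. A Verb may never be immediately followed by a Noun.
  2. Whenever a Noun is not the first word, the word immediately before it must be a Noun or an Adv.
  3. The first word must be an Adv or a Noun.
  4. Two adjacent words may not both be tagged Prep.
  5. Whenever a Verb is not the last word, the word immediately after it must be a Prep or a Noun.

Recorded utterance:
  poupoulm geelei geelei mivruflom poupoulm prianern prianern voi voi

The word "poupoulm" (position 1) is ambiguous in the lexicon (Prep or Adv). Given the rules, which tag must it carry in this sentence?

Candidates per position — 1:poupoulm {Prep,Adv}; 2:geelei {Verb,Prep}; 3:geelei {Verb,Prep}; 4:mivruflom {Verb}; 5:poupoulm {Prep,Adv}; 6:prianern {Adv}; 7:prianern {Adv}; 8:voi {Noun}; 9:voi {Noun}.
Position 1: tagging it Prep would leave rule 3 unsatisfiable, so it must be Adv.
Position 3: tagging it Verb would leave rule 5 unsatisfiable, so it must be Prep.
Position 5: tagging it Adv would leave rule 5 unsatisfiable, so it must be Prep.
Position 2: tagging it Prep would leave rule 4 unsatisfiable, so it must be Verb.
The unique satisfying tagging is: Adv Verb Prep Verb Prep Adv Adv Noun Noun.
Verifying each rule — rule 1 ok; rule 2 ok; rule 3 ok; rule 4 ok; rule 5 ok.

Adv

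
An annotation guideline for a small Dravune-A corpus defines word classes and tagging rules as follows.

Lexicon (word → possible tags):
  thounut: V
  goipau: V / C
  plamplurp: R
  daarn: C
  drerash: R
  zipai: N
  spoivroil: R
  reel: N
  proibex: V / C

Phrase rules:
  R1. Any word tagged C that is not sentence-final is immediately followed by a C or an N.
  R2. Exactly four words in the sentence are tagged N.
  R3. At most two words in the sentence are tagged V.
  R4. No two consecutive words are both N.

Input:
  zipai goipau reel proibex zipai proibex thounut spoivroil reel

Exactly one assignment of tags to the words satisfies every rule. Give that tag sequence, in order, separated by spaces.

N C N C N V V R N

Candidates per position — 1:zipai {N}; 2:goipau {V,C}; 3:reel {N}; 4:proibex {V,C}; 5:zipai {N}; 6:proibex {V,C}; 7:thounut {V}; 8:spoivroil {R}; 9:reel {N}.
At position 6, choosing C makes rule 1 impossible to satisfy; hence V.
At position 2, choosing V makes rule 3 impossible to satisfy; hence C.
At position 4, choosing V makes rule 3 impossible to satisfy; hence C.
That leaves exactly one tagging: N C N C N V V R N.
Checking: rule 1 ✓; rule 2 ✓; rule 3 ✓; rule 4 ✓.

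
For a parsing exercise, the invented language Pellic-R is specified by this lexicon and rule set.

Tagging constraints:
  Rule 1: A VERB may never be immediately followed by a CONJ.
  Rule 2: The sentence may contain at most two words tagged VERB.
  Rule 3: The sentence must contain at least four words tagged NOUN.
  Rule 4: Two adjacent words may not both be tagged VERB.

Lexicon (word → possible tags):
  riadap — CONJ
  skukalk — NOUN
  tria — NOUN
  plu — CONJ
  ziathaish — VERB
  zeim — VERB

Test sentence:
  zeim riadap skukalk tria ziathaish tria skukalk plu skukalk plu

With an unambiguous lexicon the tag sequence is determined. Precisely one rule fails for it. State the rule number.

1

Fixed tagging: VERB CONJ NOUN NOUN VERB NOUN NOUN CONJ NOUN CONJ.
Applying the rules: R1 violated, R2 holds, R3 holds, R4 holds.
Only rule 1 fails.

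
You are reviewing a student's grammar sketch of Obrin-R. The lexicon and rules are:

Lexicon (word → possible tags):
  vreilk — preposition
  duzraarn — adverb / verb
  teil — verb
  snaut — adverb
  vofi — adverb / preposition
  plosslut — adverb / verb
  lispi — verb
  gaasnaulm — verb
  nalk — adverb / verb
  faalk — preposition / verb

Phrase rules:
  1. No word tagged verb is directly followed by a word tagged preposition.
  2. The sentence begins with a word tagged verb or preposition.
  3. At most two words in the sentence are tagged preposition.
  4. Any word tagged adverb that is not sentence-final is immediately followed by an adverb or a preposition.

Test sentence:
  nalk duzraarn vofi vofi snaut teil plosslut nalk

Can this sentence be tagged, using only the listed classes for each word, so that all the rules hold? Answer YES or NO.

NO

Candidates per position — 1:nalk {adverb,verb}; 2:duzraarn {adverb,verb}; 3:vofi {adverb,preposition}; 4:vofi {adverb,preposition}; 5:snaut {adverb}; 6:teil {verb}; 7:plosslut {adverb,verb}; 8:nalk {adverb,verb}.
Rule 4 cannot be satisfied by any choice of tags from the lexicon.
So there is no consistent tagging.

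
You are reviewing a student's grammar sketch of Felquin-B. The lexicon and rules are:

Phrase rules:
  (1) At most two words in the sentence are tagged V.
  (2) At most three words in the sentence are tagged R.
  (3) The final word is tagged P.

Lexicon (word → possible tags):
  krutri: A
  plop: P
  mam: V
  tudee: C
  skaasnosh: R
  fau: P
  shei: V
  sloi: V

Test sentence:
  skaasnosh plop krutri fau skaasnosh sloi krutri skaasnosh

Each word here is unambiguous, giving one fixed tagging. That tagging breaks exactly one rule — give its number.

3

Fixed tagging: R P A P R V A R.
Checking each rule: R1 holds, R2 holds, R3 violated.
Only rule 3 fails.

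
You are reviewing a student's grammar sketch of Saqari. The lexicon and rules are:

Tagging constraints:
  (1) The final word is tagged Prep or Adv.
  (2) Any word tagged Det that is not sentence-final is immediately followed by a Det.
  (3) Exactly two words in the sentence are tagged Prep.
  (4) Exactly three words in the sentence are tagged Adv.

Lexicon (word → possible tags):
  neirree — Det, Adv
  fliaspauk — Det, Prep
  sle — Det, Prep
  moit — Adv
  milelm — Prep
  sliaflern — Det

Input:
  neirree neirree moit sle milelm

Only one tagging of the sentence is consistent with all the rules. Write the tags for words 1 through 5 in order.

Adv Adv Adv Prep Prep

Candidates per position — 1:neirree {Det,Adv}; 2:neirree {Det,Adv}; 3:moit {Adv}; 4:sle {Det,Prep}; 5:milelm {Prep}.
Position 1: Det is ruled out by rule 2; that leaves Adv.
Position 2: Det is ruled out by rule 2; that leaves Adv.
Position 4: Det is ruled out by rule 2; that leaves Prep.
The unique satisfying tagging is: Adv Adv Adv Prep Prep.
Verifying each rule — rule 1 ✓; rule 2 ✓; rule 3 ✓; rule 4 ✓.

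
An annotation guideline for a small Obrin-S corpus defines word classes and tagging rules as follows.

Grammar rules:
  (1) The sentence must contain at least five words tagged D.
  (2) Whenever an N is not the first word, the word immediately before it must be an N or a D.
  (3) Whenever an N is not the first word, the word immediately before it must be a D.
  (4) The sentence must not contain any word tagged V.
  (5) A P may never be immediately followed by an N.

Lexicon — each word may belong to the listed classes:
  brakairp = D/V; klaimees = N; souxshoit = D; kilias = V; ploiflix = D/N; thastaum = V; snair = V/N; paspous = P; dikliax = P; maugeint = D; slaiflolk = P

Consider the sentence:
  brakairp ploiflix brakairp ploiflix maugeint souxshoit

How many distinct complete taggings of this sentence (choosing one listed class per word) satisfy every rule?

3

Candidates per position — 1:brakairp {D,V}; 2:ploiflix {D,N}; 3:brakairp {D,V}; 4:ploiflix {D,N}; 5:maugeint {D}; 6:souxshoit {D}.
There are 16 candidate sequences in total.
The sequences that satisfy every rule: D D D D D D; D D D N D D; D N D D D D.
Count = 3.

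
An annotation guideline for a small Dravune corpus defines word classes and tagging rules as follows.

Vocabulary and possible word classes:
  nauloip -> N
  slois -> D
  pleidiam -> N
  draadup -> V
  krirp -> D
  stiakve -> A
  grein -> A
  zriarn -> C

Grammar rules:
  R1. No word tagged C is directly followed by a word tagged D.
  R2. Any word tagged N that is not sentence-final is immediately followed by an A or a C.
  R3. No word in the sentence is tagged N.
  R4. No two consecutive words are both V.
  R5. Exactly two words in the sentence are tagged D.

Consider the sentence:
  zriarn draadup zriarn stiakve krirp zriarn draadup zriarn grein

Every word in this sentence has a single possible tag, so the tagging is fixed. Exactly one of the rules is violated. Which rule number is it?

Fixed tagging: C V C A D C V C A.
Checking each rule: R1 ✓, R2 ✓, R3 ✓, R4 ✓, R5 ✗.
Only rule 5 fails.

5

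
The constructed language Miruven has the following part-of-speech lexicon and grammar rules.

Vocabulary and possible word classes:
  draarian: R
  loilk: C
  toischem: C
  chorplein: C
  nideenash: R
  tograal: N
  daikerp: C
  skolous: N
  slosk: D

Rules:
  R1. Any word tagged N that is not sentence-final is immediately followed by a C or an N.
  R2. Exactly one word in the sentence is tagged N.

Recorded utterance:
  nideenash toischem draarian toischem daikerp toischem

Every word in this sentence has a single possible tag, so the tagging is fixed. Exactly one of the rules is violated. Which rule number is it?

2

Fixed tagging: R C R C C C.
Applying the rules: R1 holds, R2 violated.
Only rule 2 fails.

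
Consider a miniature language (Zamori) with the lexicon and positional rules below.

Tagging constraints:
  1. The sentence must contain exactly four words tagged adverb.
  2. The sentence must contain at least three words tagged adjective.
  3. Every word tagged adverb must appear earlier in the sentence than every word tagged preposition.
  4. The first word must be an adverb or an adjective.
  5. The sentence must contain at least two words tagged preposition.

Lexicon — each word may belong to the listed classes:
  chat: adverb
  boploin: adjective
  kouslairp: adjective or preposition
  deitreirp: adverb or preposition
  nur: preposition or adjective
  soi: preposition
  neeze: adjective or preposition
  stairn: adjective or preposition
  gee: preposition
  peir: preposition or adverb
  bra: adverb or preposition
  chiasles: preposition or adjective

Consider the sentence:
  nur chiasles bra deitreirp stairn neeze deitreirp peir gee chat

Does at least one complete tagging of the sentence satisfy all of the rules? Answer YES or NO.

Candidates per position — 1:nur {preposition,adjective}; 2:chiasles {preposition,adjective}; 3:bra {adverb,preposition}; 4:deitreirp {adverb,preposition}; 5:stairn {adjective,preposition}; 6:neeze {adjective,preposition}; 7:deitreirp {adverb,preposition}; 8:peir {preposition,adverb}; 9:gee {preposition}; 10:chat {adverb}.
Rule 3 cannot be satisfied by any choice of tags from the lexicon.
So there is no consistent tagging.

NO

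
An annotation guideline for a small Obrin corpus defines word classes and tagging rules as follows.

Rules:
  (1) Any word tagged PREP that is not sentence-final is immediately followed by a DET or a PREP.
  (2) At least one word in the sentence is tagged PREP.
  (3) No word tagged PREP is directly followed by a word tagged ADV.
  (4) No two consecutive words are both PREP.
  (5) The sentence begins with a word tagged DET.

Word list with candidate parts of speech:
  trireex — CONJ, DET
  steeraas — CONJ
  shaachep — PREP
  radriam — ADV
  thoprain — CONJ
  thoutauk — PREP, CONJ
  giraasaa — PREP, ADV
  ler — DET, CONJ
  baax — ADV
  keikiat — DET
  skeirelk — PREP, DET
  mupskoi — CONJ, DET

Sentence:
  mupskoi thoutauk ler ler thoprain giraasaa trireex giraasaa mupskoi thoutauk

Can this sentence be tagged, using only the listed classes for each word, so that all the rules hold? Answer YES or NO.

YES

Candidates per position — 1:mupskoi {CONJ,DET}; 2:thoutauk {PREP,CONJ}; 3:ler {DET,CONJ}; 4:ler {DET,CONJ}; 5:thoprain {CONJ}; 6:giraasaa {PREP,ADV}; 7:trireex {CONJ,DET}; 8:giraasaa {PREP,ADV}; 9:mupskoi {CONJ,DET}; 10:thoutauk {PREP,CONJ}.
One satisfying assignment: DET CONJ DET DET CONJ PREP DET ADV CONJ CONJ.
Rule-by-rule: rule 1 holds; rule 2 holds; rule 3 holds; rule 4 holds; rule 5 holds.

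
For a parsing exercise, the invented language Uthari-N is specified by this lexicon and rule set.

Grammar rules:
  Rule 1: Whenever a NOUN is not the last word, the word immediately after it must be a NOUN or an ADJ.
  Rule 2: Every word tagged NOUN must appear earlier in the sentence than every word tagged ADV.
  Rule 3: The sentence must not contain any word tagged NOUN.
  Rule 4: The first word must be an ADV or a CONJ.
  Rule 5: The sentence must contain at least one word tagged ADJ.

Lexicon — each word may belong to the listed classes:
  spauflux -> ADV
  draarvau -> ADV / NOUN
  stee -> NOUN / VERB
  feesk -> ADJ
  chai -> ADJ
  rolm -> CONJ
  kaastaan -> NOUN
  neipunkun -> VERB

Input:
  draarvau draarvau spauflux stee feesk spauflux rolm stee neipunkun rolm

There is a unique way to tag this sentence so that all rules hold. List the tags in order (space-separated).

ADV ADV ADV VERB ADJ ADV CONJ VERB VERB CONJ

Candidates per position — 1:draarvau {ADV,NOUN}; 2:draarvau {ADV,NOUN}; 3:spauflux {ADV}; 4:stee {NOUN,VERB}; 5:feesk {ADJ}; 6:spauflux {ADV}; 7:rolm {CONJ}; 8:stee {NOUN,VERB}; 9:neipunkun {VERB}; 10:rolm {CONJ}.
At position 1, choosing NOUN makes rule 1 impossible to satisfy; hence ADV.
At position 2, choosing NOUN makes rule 1 impossible to satisfy; hence ADV.
At position 4, choosing NOUN makes rule 2 impossible to satisfy; hence VERB.
At position 8, choosing NOUN makes rule 1 impossible to satisfy; hence VERB.
That leaves exactly one tagging: ADV ADV ADV VERB ADJ ADV CONJ VERB VERB CONJ.
Check: rule 1 ok; rule 2 ok; rule 3 ok; rule 4 ok; rule 5 ok.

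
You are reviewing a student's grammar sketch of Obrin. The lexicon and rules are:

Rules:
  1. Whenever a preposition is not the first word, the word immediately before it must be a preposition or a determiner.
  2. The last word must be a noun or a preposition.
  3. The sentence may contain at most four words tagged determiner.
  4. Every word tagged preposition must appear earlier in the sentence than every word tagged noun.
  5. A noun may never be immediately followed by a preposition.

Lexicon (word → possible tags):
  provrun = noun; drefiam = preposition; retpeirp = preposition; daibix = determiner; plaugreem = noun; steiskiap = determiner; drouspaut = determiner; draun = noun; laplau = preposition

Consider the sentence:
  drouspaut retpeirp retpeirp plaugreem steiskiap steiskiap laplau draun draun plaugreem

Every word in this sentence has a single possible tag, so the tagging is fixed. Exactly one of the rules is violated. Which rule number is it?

Fixed tagging: determiner preposition preposition noun determiner determiner preposition noun noun noun.
Rule check: R1 ✓, R2 ✓, R3 ✓, R4 ✗, R5 ✓.
Only rule 4 fails.

4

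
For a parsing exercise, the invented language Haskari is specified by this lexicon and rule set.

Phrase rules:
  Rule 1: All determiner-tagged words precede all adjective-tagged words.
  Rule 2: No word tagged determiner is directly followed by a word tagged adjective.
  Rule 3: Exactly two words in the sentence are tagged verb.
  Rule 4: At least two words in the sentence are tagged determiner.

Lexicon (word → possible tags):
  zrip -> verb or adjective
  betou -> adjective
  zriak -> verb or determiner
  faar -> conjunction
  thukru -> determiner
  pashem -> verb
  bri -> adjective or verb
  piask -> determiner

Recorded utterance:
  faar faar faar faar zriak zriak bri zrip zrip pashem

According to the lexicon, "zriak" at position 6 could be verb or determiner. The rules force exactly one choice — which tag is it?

Candidates per position — 1:faar {conjunction}; 2:faar {conjunction}; 3:faar {conjunction}; 4:faar {conjunction}; 5:zriak {verb,determiner}; 6:zriak {verb,determiner}; 7:bri {adjective,verb}; 8:zrip {verb,adjective}; 9:zrip {verb,adjective}; 10:pashem {verb}.
Position 5: tagging it verb would leave rule 4 unsatisfiable, so it must be determiner.
Position 6: tagging it verb would leave rule 4 unsatisfiable, so it must be determiner.
Position 7: tagging it adjective would leave rule 2 unsatisfiable, so it must be verb.
Position 8: tagging it verb would leave rule 3 unsatisfiable, so it must be adjective.
Position 9: tagging it verb would leave rule 3 unsatisfiable, so it must be adjective.
So the tagging must be: conjunction conjunction conjunction conjunction determiner determiner verb adjective adjective verb.
Verifying each rule — rule 1 holds; rule 2 holds; rule 3 holds; rule 4 holds.

determiner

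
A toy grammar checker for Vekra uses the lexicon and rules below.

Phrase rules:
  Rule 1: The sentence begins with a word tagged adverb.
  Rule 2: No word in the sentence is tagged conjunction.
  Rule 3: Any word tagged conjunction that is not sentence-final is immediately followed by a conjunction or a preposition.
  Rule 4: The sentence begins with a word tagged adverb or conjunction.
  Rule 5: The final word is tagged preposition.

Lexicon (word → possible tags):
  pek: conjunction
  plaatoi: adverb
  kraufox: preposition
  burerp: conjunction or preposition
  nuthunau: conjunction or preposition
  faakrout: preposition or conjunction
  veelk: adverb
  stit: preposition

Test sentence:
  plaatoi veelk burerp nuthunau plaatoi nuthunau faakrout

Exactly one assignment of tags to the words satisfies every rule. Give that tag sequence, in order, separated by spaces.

adverb adverb preposition preposition adverb preposition preposition

Candidates per position — 1:plaatoi {adverb}; 2:veelk {adverb}; 3:burerp {conjunction,preposition}; 4:nuthunau {conjunction,preposition}; 5:plaatoi {adverb}; 6:nuthunau {conjunction,preposition}; 7:faakrout {preposition,conjunction}.
At position 3, choosing conjunction makes rule 2 impossible to satisfy; hence preposition.
At position 4, choosing conjunction makes rule 2 impossible to satisfy; hence preposition.
At position 6, choosing conjunction makes rule 2 impossible to satisfy; hence preposition.
At position 7, choosing conjunction makes rule 2 impossible to satisfy; hence preposition.
The only consistent sequence is: adverb adverb preposition preposition adverb preposition preposition.
Verifying each rule — rule 1 satisfied; rule 2 satisfied; rule 3 satisfied; rule 4 satisfied; rule 5 satisfied.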